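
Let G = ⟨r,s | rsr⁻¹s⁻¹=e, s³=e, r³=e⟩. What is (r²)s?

Compute (r²) · s by multiplying left to right and reducing via the relations at each step:
  (r²) · s = r²s

Answer: r²s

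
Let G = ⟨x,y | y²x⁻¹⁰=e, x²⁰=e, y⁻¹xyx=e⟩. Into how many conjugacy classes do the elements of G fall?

The conjugacy classes (representative and size) are:
  [e] (size 1), [x] (size 2), [x²] (size 2), [x³] (size 2), [x⁴] (size 2), [x⁵] (size 2), [x¹⁴] (size 2), [x⁷] (size 2), [x⁸] (size 2), [x¹¹] (size 2), [x¹⁰] (size 1), [x²y⁻¹] (size 10), [x⁹y] (size 10).
Class equation: 1 + 2 + 2 + 2 + 2 + 2 + 2 + 2 + 2 + 2 + 1 + 10 + 10 = 40 = |G|. So G has 13 conjugacy classes.

Answer: 13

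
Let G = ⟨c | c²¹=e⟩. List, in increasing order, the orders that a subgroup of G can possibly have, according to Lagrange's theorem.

|G| = 21 = 3 · 7. By Lagrange's theorem the order of any subgroup divides 21; the divisors of 21 are 1, 3, 7, 21.

Answer: 1, 3, 7, 21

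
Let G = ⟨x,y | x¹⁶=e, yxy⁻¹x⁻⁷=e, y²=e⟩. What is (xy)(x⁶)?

Compute (xy) · (x⁶) by multiplying left to right and reducing via the relations at each step:
  (xy) · x⁶ = x¹¹y

Answer: x¹¹y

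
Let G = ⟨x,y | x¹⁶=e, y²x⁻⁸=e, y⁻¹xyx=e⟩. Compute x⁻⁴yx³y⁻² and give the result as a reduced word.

Multiply left to right, reducing at each step:
  (x¹²) · y = x⁴y⁻¹
  (x⁴y⁻¹) · x³ = xy⁻¹
  (xy⁻¹) · y⁻² = xy

Answer: xy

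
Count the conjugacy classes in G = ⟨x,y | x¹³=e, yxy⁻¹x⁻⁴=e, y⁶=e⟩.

The conjugacy classes (representative and size) are:
  [e] (size 1), [x⁴] (size 6), [x¹¹] (size 6), [x⁷y] (size 13), [x⁸y²] (size 13), [x¹²y³] (size 13), [x⁵y⁴] (size 13), [x¹¹y⁵] (size 13).
Class equation: 1 + 6 + 6 + 13 + 13 + 13 + 13 + 13 = 78 = |G|. So G has 8 conjugacy classes.

Answer: 8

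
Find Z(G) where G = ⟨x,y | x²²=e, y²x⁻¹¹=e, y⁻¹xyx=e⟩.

An element z ∈ Z(G) iff z commutes with every generator.
For example x¹¹ is central: (x¹¹)·x = x¹² = x·(x¹¹); (x¹¹)·y = y⁻¹ = y·(x¹¹).
Whereas x ∉ Z(G) since x·y = xy ≠ x¹⁰y⁻¹ = y·x.
Checking each of the 44 elements this way gives Z(G) = {e, x¹¹}, of order 2.

Answer: {e, x¹¹}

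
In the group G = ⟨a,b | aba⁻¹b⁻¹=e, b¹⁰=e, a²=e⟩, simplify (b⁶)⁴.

Compute successive powers of (b⁶), reducing at each step:
  (b⁶)²: (b⁶) · b⁶ = b²
  (b⁶)³: (b²) · b⁶ = b⁸
  (b⁶)⁴: (b⁸) · b⁶ = b⁴

Answer: b⁴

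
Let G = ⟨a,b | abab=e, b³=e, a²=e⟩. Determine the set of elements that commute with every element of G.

An element z ∈ Z(G) iff z commutes with every generator.
For example e is central: e·a = a = a·e; e·b = b = b·e.
Whereas a ∉ Z(G) since a·b = ab ≠ ab² = b·a.
Checking each of the 6 elements this way gives Z(G) = {e}, of order 1.

Answer: {e}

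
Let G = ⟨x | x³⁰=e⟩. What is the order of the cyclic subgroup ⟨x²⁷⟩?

|⟨x²⁷⟩| equals the order of x²⁷. Compute successive powers until reaching e:
  (x²⁷)¹ = x²⁷, (x²⁷)² = x²⁴, (x²⁷)³ = x²¹, (x²⁷)⁴ = x¹⁸, (x²⁷)⁵ = x¹⁵, (x²⁷)⁶ = x¹², (x²⁷)⁷ = x⁹, (x²⁷)⁸ = x⁶, (x²⁷)⁹ = x³, (x²⁷)¹⁰ = e.
The smallest positive k with (x²⁷)ᵏ = e is 10, so |⟨x²⁷⟩| = 10.

Answer: 10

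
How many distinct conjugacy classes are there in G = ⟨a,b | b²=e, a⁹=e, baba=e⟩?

The conjugacy classes (representative and size) are:
  [e] (size 1), [a⁸] (size 2), [a⁷] (size 2), [a⁶] (size 2), [a⁵] (size 2), [a⁴b] (size 9).
Class equation: 1 + 2 + 2 + 2 + 2 + 9 = 18 = |G|. So G has 6 conjugacy classes.

Answer: 6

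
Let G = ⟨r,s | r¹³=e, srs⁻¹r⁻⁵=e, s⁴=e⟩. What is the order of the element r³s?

Compute successive powers until reaching e:
  (r³s)¹ = r³s, (r³s)² = r⁵s², (r³s)³ = r²s³, (r³s)⁴ = e.
The smallest positive k with (r³s)ᵏ = e is 4.

Answer: 4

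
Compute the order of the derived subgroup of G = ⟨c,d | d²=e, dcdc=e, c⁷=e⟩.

G' = [G, G] is generated by all commutators. The generator-pair commutators are: [c, d] = c².
The subgroup they normally generate is {e, c, c², c³, c⁴, c⁵, c⁶}, of order 7.
Check: |G/G'| = 14/7 = 2 is the order of the abelianisation.

Answer: 7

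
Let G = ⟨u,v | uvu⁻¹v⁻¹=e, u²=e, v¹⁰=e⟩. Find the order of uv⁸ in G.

Compute successive powers until reaching e:
  (uv⁸)¹ = uv⁸, (uv⁸)² = v⁶, (uv⁸)³ = uv⁴, (uv⁸)⁴ = v², (uv⁸)⁵ = u, (uv⁸)⁶ = v⁸, (uv⁸)⁷ = uv⁶, (uv⁸)⁸ = v⁴, (uv⁸)⁹ = uv², (uv⁸)¹⁰ = e.
The smallest positive k with (uv⁸)ᵏ = e is 10.

Answer: 10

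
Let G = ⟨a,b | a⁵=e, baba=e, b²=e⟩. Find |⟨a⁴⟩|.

|⟨a⁴⟩| equals the order of a⁴. Compute successive powers until reaching e:
  (a⁴)¹ = a⁴, (a⁴)² = a³, (a⁴)³ = a², (a⁴)⁴ = a, (a⁴)⁵ = e.
The smallest positive k with (a⁴)ᵏ = e is 5, so |⟨a⁴⟩| = 5.

Answer: 5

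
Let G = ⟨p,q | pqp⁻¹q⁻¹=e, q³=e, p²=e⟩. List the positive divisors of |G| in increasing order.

|G| = 6 = 2 · 3. By Lagrange's theorem the order of any subgroup divides 6; the divisors of 6 are 1, 2, 3, 6.

Answer: 1, 2, 3, 6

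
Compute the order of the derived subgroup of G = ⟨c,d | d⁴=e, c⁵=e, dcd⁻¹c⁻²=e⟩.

G' = [G, G] is generated by all commutators. The generator-pair commutators are: [c, d] = c⁴.
The subgroup they normally generate is {e, c, c², c³, c⁴}, of order 5.
Check: |G/G'| = 20/5 = 4 is the order of the abelianisation.

Answer: 5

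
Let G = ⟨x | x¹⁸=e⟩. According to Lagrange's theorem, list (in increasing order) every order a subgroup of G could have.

|G| = 18 = 2 · 3². By Lagrange's theorem the order of any subgroup divides 18; the divisors of 18 are 1, 2, 3, 6, 9, 18.

Answer: 1, 2, 3, 6, 9, 18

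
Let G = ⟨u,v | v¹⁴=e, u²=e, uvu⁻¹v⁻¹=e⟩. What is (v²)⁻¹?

The order of (v²) is 7 (smallest k with (v²)ᵏ = e), so (v²)⁻¹ = (v²)⁶ = v¹².
Check: (v²) · (v¹²) → (v²) · v¹² = e, giving e as required.

Answer: v¹²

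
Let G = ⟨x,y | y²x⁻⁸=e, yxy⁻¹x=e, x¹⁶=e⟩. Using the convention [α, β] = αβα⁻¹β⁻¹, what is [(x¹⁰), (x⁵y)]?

[(x¹⁰), (x⁵y)] = (x¹⁰)·(x⁵y)·(x¹⁰)⁻¹·(x⁵y)⁻¹.
  (x¹⁰) · (x⁵y) = x⁷y⁻¹
  (x⁷y⁻¹) · (x⁶) = xy⁻¹
  (xy⁻¹) · (x⁵y⁻¹) = x⁴

Answer: x⁴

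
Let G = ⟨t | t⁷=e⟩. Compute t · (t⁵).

Compute t · (t⁵) by multiplying left to right and reducing via the relations at each step:
  t · t⁵ = t⁶

Answer: t⁶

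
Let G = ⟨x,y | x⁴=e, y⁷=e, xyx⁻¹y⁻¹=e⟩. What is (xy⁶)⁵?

Compute successive powers of (xy⁶), reducing at each step:
  (xy⁶)²: (xy⁶) · x = x²y⁶;   (x²y⁶) · y⁶ = x²y⁵
  (xy⁶)³: (x²y⁵) · x = x³y⁵;   (x³y⁵) · y⁶ = x³y⁴
  (xy⁶)⁴: (x³y⁴) · x = y⁴;   (y⁴) · y⁶ = y³
  (xy⁶)⁵: (y³) · x = xy³;   (xy³) · y⁶ = xy²

Answer: xy²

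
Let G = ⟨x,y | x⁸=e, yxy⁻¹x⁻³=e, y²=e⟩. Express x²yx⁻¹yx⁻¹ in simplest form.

Multiply left to right, reducing at each step:
  (x²) · y = x²y
  (x²y) · x⁻¹ = x⁷y
  (x⁷y) · y = x⁷
  (x⁷) · x⁻¹ = x⁶

Answer: x⁶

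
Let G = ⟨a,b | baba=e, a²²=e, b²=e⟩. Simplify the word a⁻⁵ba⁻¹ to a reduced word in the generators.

Multiply left to right, reducing at each step:
  (a¹⁷) · b = a¹⁷b
  (a¹⁷b) · a⁻¹ = a¹⁸b

Answer: a¹⁸b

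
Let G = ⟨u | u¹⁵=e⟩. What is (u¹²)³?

Compute successive powers of (u¹²), reducing at each step:
  (u¹²)²: (u¹²) · u¹² = u⁹
  (u¹²)³: (u⁹) · u¹² = u⁶

Answer: u⁶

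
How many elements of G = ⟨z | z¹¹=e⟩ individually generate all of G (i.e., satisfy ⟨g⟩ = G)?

G is cyclic of order 11. An element generates G iff its order is 11, and a cyclic group of order 11 has exactly φ(11) = 10 such elements.

Answer: 10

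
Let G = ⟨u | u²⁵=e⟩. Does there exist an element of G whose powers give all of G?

|G| = 25. The element u has order 25 (its powers give 25 distinct elements), so ⟨u⟩ = G and G is cyclic.

Answer: Yes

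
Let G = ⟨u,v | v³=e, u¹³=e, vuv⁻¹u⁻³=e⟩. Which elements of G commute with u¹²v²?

⟨u¹²v²⟩ ⊆ C_G(u¹²v²) since powers of u¹²v² commute with u¹²v²; so |C_G(u¹²v²)| ≥ |⟨u¹²v²⟩| = 3.
By orbit–stabilizer, |C_G(u¹²v²)| = |G| / |conj. class of u¹²v²| = 39 / 13 = 3.
The 3 elements commuting with u¹²v² are {e, u³v, u¹²v²}.

Answer: {e, u³v, u¹²v²}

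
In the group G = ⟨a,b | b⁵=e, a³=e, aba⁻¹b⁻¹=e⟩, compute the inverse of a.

The order of a is 3 (smallest k with aᵏ = e), so a⁻¹ = a² = a².
Check: a · (a²) → a · a² = e, giving e as required.

Answer: a²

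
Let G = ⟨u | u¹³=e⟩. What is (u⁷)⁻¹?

The order of (u⁷) is 13 (smallest k with (u⁷)ᵏ = e), so (u⁷)⁻¹ = (u⁷)¹² = u⁶.
Check: (u⁷) · (u⁶) → (u⁷) · u⁶ = e, giving e as required.

Answer: u⁶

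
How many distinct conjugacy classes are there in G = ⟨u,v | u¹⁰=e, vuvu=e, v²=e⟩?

The conjugacy classes (representative and size) are:
  [e] (size 1), [u] (size 2), [u²] (size 2), [u³] (size 2), [u⁴] (size 2), [u⁵] (size 1), [u²v] (size 5), [u³v] (size 5).
Class equation: 1 + 2 + 2 + 2 + 2 + 1 + 5 + 5 = 20 = |G|. So G has 8 conjugacy classes.

Answer: 8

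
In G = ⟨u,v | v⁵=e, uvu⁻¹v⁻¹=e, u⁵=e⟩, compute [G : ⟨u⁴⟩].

First find ord(u⁴) by computing successive powers:
  (u⁴)¹ = u⁴, (u⁴)² = u³, (u⁴)³ = u², (u⁴)⁴ = u, (u⁴)⁵ = e.
So |⟨u⁴⟩| = ord(u⁴) = 5. With |G| = 25, by Lagrange [G : ⟨u⁴⟩] = 25/5 = 5.

Answer: 5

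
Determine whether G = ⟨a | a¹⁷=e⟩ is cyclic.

|G| = 17. The element a has order 17 (its powers give 17 distinct elements), so ⟨a⟩ = G and G is cyclic.

Answer: Yes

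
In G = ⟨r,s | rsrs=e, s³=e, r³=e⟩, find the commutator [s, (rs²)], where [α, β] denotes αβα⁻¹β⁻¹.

[s, (rs²)] = s·(rs²)·s⁻¹·(rs²)⁻¹.
  s · (rs²) = r²s
  (r²s) · (s²) = r²
  (r²) · (sr²) = rs²r

Answer: rs²r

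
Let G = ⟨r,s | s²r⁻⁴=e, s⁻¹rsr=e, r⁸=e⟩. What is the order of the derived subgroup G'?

G' = [G, G] is generated by all commutators. The generator-pair commutators are: [r, s] = r².
The subgroup they normally generate is {e, r², r⁴, r⁶}, of order 4.
Check: |G/G'| = 16/4 = 4 is the order of the abelianisation.

Answer: 4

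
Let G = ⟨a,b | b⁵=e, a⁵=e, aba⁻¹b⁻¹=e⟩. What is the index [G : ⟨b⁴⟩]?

First find ord(b⁴) by computing successive powers:
  (b⁴)¹ = b⁴, (b⁴)² = b³, (b⁴)³ = b², (b⁴)⁴ = b, (b⁴)⁵ = e.
So |⟨b⁴⟩| = ord(b⁴) = 5. With |G| = 25, by Lagrange [G : ⟨b⁴⟩] = 25/5 = 5.

Answer: 5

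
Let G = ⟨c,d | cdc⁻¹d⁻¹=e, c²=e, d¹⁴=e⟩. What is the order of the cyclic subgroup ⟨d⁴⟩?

|⟨d⁴⟩| equals the order of d⁴. Compute successive powers until reaching e:
  (d⁴)¹ = d⁴, (d⁴)² = d⁸, (d⁴)³ = d¹², (d⁴)⁴ = d², (d⁴)⁵ = d⁶, (d⁴)⁶ = d¹⁰, (d⁴)⁷ = e.
The smallest positive k with (d⁴)ᵏ = e is 7, so |⟨d⁴⟩| = 7.

Answer: 7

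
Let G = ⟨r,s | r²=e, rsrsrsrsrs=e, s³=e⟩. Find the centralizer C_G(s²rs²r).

⟨s²rs²r⟩ ⊆ C_G(s²rs²r) since powers of s²rs²r commute with s²rs²r; so |C_G(s²rs²r)| ≥ |⟨s²rs²r⟩| = 5.
By orbit–stabilizer, |C_G(s²rs²r)| = |G| / |conj. class of s²rs²r| = 60 / 12 = 5.
The 5 elements commuting with s²rs²r are {e, rs, rsrs, s²rs²r, s²r}.

Answer: {e, rs, rsrs, s²rs²r, s²r}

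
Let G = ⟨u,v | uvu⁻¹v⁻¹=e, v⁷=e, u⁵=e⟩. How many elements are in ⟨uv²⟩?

|⟨uv²⟩| equals the order of uv². Compute successive powers until reaching e:
  (uv²)¹ = uv², (uv²)² = u²v⁴, (uv²)³ = u³v⁶, (uv²)⁴ = u⁴v, (uv²)⁵ = v³, (uv²)⁶ = uv⁵, (uv²)⁷ = u², (uv²)⁸ = u³v², (uv²)⁹ = u⁴v⁴, (uv²)¹⁰ = v⁶, (uv²)¹¹ = uv, (uv²)¹² = u²v³, (uv²)¹³ = u³v⁵, (uv²)¹⁴ = u⁴, (uv²)¹⁵ = v², (uv²)¹⁶ = uv⁴, (uv²)¹⁷ = u²v⁶, (uv²)¹⁸ = u³v, (uv²)¹⁹ = u⁴v³, (uv²)²⁰ = v⁵, (uv²)²¹ = u, (uv²)²² = u²v², (uv²)²³ = u³v⁴, (uv²)²⁴ = u⁴v⁶, (uv²)²⁵ = v, (uv²)²⁶ = uv³, (uv²)²⁷ = u²v⁵, (uv²)²⁸ = u³, (uv²)²⁹ = u⁴v², (uv²)³⁰ = v⁴, (uv²)³¹ = uv⁶, (uv²)³² = u²v, (uv²)³³ = u³v³, (uv²)³⁴ = u⁴v⁵, (uv²)³⁵ = e.
The smallest positive k with (uv²)ᵏ = e is 35, so |⟨uv²⟩| = 35.

Answer: 35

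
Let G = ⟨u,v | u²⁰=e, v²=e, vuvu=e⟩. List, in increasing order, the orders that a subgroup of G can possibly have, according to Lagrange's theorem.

|G| = 40 = 2³ · 5. By Lagrange's theorem the order of any subgroup divides 40; the divisors of 40 are 1, 2, 4, 5, 8, 10, 20, 40.

Answer: 1, 2, 4, 5, 8, 10, 20, 40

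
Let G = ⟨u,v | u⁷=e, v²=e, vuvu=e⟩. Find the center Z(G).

An element z ∈ Z(G) iff z commutes with every generator.
For example e is central: e·u = u = u·e; e·v = v = v·e.
Whereas u ∉ Z(G) since u·v = uv ≠ u⁶v = v·u.
Checking each of the 14 elements this way gives Z(G) = {e}, of order 1.

Answer: {e}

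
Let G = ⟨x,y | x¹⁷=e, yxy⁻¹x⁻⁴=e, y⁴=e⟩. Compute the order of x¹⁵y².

Compute successive powers until reaching e:
  (x¹⁵y²)¹ = x¹⁵y², (x¹⁵y²)² = e.
The smallest positive k with (x¹⁵y²)ᵏ = e is 2.

Answer: 2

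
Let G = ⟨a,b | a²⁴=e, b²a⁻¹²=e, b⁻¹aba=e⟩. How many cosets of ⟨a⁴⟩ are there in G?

First find ord(a⁴) by computing successive powers:
  (a⁴)¹ = a⁴, (a⁴)² = a⁸, (a⁴)³ = a¹², (a⁴)⁴ = a¹⁶, (a⁴)⁵ = a²⁰, (a⁴)⁶ = e.
So |⟨a⁴⟩| = ord(a⁴) = 6. With |G| = 48, by Lagrange [G : ⟨a⁴⟩] = 48/6 = 8.

Answer: 8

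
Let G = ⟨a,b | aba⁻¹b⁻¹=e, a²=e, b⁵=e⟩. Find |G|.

Enumerate words in the generators, reducing via the relations: the distinct elements are
  {a, b, e, ab, b², b³, b⁴, ab², ab³, ab⁴}.
No further products give new elements, so |G| = 10.

Answer: 10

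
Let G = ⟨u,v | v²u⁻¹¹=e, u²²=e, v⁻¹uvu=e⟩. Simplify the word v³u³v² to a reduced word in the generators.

Multiply left to right, reducing at each step:
  (v⁻¹) · u³ = u⁸v
  (u⁸v) · v² = u⁸v⁻¹

Answer: u⁸v⁻¹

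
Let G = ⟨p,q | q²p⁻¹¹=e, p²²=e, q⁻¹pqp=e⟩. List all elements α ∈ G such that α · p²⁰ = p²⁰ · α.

⟨p²⁰⟩ ⊆ C_G(p²⁰) since powers of p²⁰ commute with p²⁰; so |C_G(p²⁰)| ≥ |⟨p²⁰⟩| = 11.
By orbit–stabilizer, |C_G(p²⁰)| = |G| / |conj. class of p²⁰| = 44 / 2 = 22.
The 22 elements commuting with p²⁰ are {e, p, p², p³, p⁴, p⁵, p⁶, p⁷, p⁸, p⁹, p¹⁰, p¹¹, p¹², p¹³, p¹⁴, p¹⁵, p¹⁶, p¹⁷, p¹⁸, p¹⁹, p²⁰, p²¹}.

Answer: {e, p, p², p³, p⁴, p⁵, p⁶, p⁷, p⁸, p⁹, p¹⁰, p¹¹, p¹², p¹³, p¹⁴, p¹⁵, p¹⁶, p¹⁷, p¹⁸, p¹⁹, p²⁰, p²¹}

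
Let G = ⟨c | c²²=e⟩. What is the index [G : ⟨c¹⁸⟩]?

First find ord(c¹⁸) by computing successive powers:
  (c¹⁸)¹ = c¹⁸, (c¹⁸)² = c¹⁴, (c¹⁸)³ = c¹⁰, (c¹⁸)⁴ = c⁶, (c¹⁸)⁵ = c², (c¹⁸)⁶ = c²⁰, (c¹⁸)⁷ = c¹⁶, (c¹⁸)⁸ = c¹², (c¹⁸)⁹ = c⁸, (c¹⁸)¹⁰ = c⁴, (c¹⁸)¹¹ = e.
So |⟨c¹⁸⟩| = ord(c¹⁸) = 11. With |G| = 22, by Lagrange [G : ⟨c¹⁸⟩] = 22/11 = 2.

Answer: 2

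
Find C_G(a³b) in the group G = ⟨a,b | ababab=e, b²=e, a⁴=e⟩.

⟨a³b⟩ ⊆ C_G(a³b) since powers of a³b commute with a³b; so |C_G(a³b)| ≥ |⟨a³b⟩| = 3.
By orbit–stabilizer, |C_G(a³b)| = |G| / |conj. class of a³b| = 24 / 8 = 3.
The 3 elements commuting with a³b are {e, a³b, ba}.

Answer: {e, a³b, ba}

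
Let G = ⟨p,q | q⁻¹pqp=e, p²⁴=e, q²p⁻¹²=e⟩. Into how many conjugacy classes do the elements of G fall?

The conjugacy classes (representative and size) are:
  [e] (size 1), [p] (size 2), [p²] (size 2), [p³] (size 2), [p⁴] (size 2), [p⁵] (size 2), [p¹⁸] (size 2), [p⁷] (size 2), [p¹⁶] (size 2), [p¹⁵] (size 2), [p¹⁴] (size 2), [p¹³] (size 2), [p¹²] (size 1), [p⁶q] (size 12), [p⁵q⁻¹] (size 12).
Class equation: 1 + 2 + 2 + 2 + 2 + 2 + 2 + 2 + 2 + 2 + 2 + 2 + 1 + 12 + 12 = 48 = |G|. So G has 15 conjugacy classes.

Answer: 15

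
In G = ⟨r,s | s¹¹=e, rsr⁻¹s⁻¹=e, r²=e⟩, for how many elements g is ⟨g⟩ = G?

G is cyclic of order 22. An element generates G iff its order is 22, and a cyclic group of order 22 has exactly φ(22) = 10 such elements.

Answer: 10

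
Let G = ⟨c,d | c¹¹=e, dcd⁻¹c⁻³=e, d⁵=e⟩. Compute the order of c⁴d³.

Compute successive powers until reaching e:
  (c⁴d³)¹ = c⁴d³, (c⁴d³)² = c²d, (c⁴d³)³ = c³d⁴, (c⁴d³)⁴ = c⁸d², (c⁴d³)⁵ = e.
The smallest positive k with (c⁴d³)ᵏ = e is 5.

Answer: 5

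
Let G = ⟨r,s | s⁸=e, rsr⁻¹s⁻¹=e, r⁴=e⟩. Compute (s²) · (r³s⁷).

Compute (s²) · (r³s⁷) by multiplying left to right and reducing via the relations at each step:
  (s²) · r³ = r³s²
  (r³s²) · s⁷ = r³s

Answer: r³s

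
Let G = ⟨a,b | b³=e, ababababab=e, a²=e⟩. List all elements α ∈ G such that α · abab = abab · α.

⟨abab⟩ ⊆ C_G(abab) since powers of abab commute with abab; so |C_G(abab)| ≥ |⟨abab⟩| = 5.
By orbit–stabilizer, |C_G(abab)| = |G| / |conj. class of abab| = 60 / 12 = 5.
The 5 elements commuting with abab are {e, ab, abab, b²ab²a, b²a}.

Answer: {e, ab, abab, b²ab²a, b²a}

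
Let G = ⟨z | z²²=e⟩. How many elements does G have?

G is generated by a single element, so G is cyclic. The relator gives z²² = e and no smaller power is forced to be e, so the 22 powers {e, z, z², z³, z⁴, z⁵, z⁶, z⁷, z⁸, z⁹, z²¹, z²⁰, z¹², z¹³, z¹¹, z¹⁰, z¹⁴, z¹⁵, z¹⁶, z¹⁷, z¹⁸, z¹⁹} are distinct. Hence |G| = 22.

Answer: 22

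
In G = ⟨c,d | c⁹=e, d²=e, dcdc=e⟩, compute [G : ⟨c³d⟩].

First find ord(c³d) by computing successive powers:
  (c³d)¹ = c³d, (c³d)² = e.
So |⟨c³d⟩| = ord(c³d) = 2. With |G| = 18, by Lagrange [G : ⟨c³d⟩] = 18/2 = 9.

Answer: 9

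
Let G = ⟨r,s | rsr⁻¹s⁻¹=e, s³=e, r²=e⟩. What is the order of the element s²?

Compute successive powers until reaching e:
  (s²)¹ = s², (s²)² = s, (s²)³ = e.
The smallest positive k with (s²)ᵏ = e is 3.

Answer: 3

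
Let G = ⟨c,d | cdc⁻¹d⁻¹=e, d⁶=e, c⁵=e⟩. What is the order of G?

Enumerate words in the generators, reducing via the relations: the distinct elements are
  {c, d, e, cd, c², c³, c⁴, d², d³, d⁴, d⁵, cd², cd³, cd⁴, cd⁵, c²d, c³d, c⁴d, c²d², c²d³, c²d⁴, c²d⁵, c³d², c³d³, c³d⁴, c³d⁵, c⁴d², c⁴d³, c⁴d⁴, c⁴d⁵}.
No further products give new elements, so |G| = 30.

Answer: 30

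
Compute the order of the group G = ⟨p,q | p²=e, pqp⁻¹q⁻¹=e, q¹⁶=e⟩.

Enumerate words in the generators, reducing via the relations: the distinct elements are
  {e, p, q, pq, q², q³, q⁴, q⁵, q⁶, q⁷, q⁸, q⁹, pq², pq³, pq⁴, pq⁵, pq⁶, pq⁷, pq⁸, pq⁹, q¹², q¹³, q¹¹, q¹⁰, q¹⁴, q¹⁵, pq¹², pq¹³, pq¹¹, pq¹⁰, pq¹⁴, pq¹⁵}.
No further products give new elements, so |G| = 32.

Answer: 32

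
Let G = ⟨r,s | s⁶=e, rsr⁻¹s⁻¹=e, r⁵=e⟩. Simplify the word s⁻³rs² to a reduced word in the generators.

Multiply left to right, reducing at each step:
  (s³) · r = rs³
  (rs³) · s² = rs⁵

Answer: rs⁵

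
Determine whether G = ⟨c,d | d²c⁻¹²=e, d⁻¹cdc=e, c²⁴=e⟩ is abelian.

c·d = cd but d·c = c¹¹d⁻¹, so c·d ≠ d·c and G is not abelian.

Answer: No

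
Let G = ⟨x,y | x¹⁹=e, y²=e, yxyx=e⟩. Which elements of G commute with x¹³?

⟨x¹³⟩ ⊆ C_G(x¹³) since powers of x¹³ commute with x¹³; so |C_G(x¹³)| ≥ |⟨x¹³⟩| = 19.
By orbit–stabilizer, |C_G(x¹³)| = |G| / |conj. class of x¹³| = 38 / 2 = 19.
The 19 elements commuting with x¹³ are {e, x, x², x³, x⁴, x⁵, x⁶, x⁷, x⁸, x⁹, x¹⁰, x¹¹, x¹², x¹³, x¹⁴, x¹⁵, x¹⁶, x¹⁷, x¹⁸}.

Answer: {e, x, x², x³, x⁴, x⁵, x⁶, x⁷, x⁸, x⁹, x¹⁰, x¹¹, x¹², x¹³, x¹⁴, x¹⁵, x¹⁶, x¹⁷, x¹⁸}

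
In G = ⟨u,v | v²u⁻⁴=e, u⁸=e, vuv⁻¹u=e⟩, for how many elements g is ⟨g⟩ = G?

⟨g⟩ = G would require ord(g) = |G| = 16, but the maximum element order in G is 8 < 16. So G is not cyclic and no single element generates it: the count is 0.

Answer: 0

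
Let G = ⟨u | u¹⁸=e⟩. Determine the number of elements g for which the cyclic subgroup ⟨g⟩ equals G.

G is cyclic of order 18. An element generates G iff its order is 18, and a cyclic group of order 18 has exactly φ(18) = 6 such elements.

Answer: 6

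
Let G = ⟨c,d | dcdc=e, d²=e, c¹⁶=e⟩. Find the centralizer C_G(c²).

⟨c²⟩ ⊆ C_G(c²) since powers of c² commute with c²; so |C_G(c²)| ≥ |⟨c²⟩| = 8.
By orbit–stabilizer, |C_G(c²)| = |G| / |conj. class of c²| = 32 / 2 = 16.
The 16 elements commuting with c² are {e, c, c², c³, c⁴, c⁵, c⁶, c⁷, c⁸, c⁹, c¹⁰, c¹¹, c¹², c¹³, c¹⁴, c¹⁵}.

Answer: {e, c, c², c³, c⁴, c⁵, c⁶, c⁷, c⁸, c⁹, c¹⁰, c¹¹, c¹², c¹³, c¹⁴, c¹⁵}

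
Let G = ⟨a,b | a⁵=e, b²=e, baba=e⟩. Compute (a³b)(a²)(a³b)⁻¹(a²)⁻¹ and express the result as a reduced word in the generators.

[(a³b), (a²)] = (a³b)·(a²)·(a³b)⁻¹·(a²)⁻¹.
  (a³b) · (a²) = ab
  (ab) · (a³b) = a³
  (a³) · (a³) = a

Answer: a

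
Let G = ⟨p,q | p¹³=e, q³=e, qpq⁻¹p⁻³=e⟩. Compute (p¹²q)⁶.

Compute successive powers of (p¹²q), reducing at each step:
  (p¹²q)²: (p¹²q) · p¹² = p⁹q;   (p⁹q) · q = p⁹q²
  (p¹²q)³: (p⁹q²) · p¹² = q²;   (q²) · q = e
  (p¹²q)⁴: e · p¹² = p¹²;   (p¹²) · q = p¹²q
  (p¹²q)⁵: (p¹²q) · p¹² = p⁹q;   (p⁹q) · q = p⁹q²
  (p¹²q)⁶: (p⁹q²) · p¹² = q²;   (q²) · q = e

Answer: e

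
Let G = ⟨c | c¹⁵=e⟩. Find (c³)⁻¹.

The order of (c³) is 5 (smallest k with (c³)ᵏ = e), so (c³)⁻¹ = (c³)⁴ = c¹².
Check: (c³) · (c¹²) → (c³) · c¹² = e, giving e as required.

Answer: c¹²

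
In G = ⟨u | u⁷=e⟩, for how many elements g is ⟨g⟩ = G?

G is cyclic of order 7. An element generates G iff its order is 7, and a cyclic group of order 7 has exactly φ(7) = 6 such elements.

Answer: 6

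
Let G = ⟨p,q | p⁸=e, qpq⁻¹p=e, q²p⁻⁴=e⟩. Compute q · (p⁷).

Compute q · (p⁷) by multiplying left to right and reducing via the relations at each step:
  q · p⁷ = pq

Answer: pq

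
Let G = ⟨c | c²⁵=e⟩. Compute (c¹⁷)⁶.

Compute successive powers of (c¹⁷), reducing at each step:
  (c¹⁷)²: (c¹⁷) · c¹⁷ = c⁹
  (c¹⁷)³: (c⁹) · c¹⁷ = c
  (c¹⁷)⁴: c · c¹⁷ = c¹⁸
  (c¹⁷)⁵: (c¹⁸) · c¹⁷ = c¹⁰
  (c¹⁷)⁶: (c¹⁰) · c¹⁷ = c²

Answer: c²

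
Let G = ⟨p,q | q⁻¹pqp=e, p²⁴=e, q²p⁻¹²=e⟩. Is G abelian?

p·q = pq but q·p = p¹¹q⁻¹, so p·q ≠ q·p and G is not abelian.

Answer: No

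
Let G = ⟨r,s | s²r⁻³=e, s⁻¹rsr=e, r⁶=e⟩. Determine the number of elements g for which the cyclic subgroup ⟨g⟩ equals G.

⟨g⟩ = G would require ord(g) = |G| = 12, but the maximum element order in G is 6 < 12. So G is not cyclic and no single element generates it: the count is 0.

Answer: 0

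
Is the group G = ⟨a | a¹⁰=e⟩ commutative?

G has a single generator, so G is cyclic and hence abelian.

Answer: Yes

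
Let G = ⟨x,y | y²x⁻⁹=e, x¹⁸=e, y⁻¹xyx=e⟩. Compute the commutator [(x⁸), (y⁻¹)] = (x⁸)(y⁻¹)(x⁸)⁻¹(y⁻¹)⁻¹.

[(x⁸), (y⁻¹)] = (x⁸)·(y⁻¹)·(x⁸)⁻¹·(y⁻¹)⁻¹.
  (x⁸) · (y⁻¹) = x⁸y⁻¹
  (x⁸y⁻¹) · (x¹⁰) = x⁷y
  (x⁷y) · y = x¹⁶

Answer: x¹⁶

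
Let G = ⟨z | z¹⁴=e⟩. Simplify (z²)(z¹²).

Compute (z²) · (z¹²) by multiplying left to right and reducing via the relations at each step:
  (z²) · z¹² = e

Answer: e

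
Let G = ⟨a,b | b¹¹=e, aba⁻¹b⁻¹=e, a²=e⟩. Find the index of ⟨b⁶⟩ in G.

First find ord(b⁶) by computing successive powers:
  (b⁶)¹ = b⁶, (b⁶)² = b, (b⁶)³ = b⁷, (b⁶)⁴ = b², (b⁶)⁵ = b⁸, (b⁶)⁶ = b³, (b⁶)⁷ = b⁹, (b⁶)⁸ = b⁴, (b⁶)⁹ = b¹⁰, (b⁶)¹⁰ = b⁵, (b⁶)¹¹ = e.
So |⟨b⁶⟩| = ord(b⁶) = 11. With |G| = 22, by Lagrange [G : ⟨b⁶⟩] = 22/11 = 2.

Answer: 2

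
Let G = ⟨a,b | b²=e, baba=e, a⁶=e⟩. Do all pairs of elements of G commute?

a·b = ab but b·a = a⁵b, so a·b ≠ b·a and G is not abelian.

Answer: No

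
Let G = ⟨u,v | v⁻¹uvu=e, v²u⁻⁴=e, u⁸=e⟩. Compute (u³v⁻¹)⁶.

Compute successive powers of (u³v⁻¹), reducing at each step:
  (u³v⁻¹)²: (u³v⁻¹) · u³ = v⁻¹;   (v⁻¹) · v⁻¹ = u⁴
  (u³v⁻¹)³: (u⁴) · u³ = u⁷;   (u⁷) · v⁻¹ = u³v
  (u³v⁻¹)⁴: (u³v) · u³ = v;   v · v⁻¹ = e
  (u³v⁻¹)⁵: e · u³ = u³;   (u³) · v⁻¹ = u³v⁻¹
  (u³v⁻¹)⁶: (u³v⁻¹) · u³ = v⁻¹;   (v⁻¹) · v⁻¹ = u⁴

Answer: u⁴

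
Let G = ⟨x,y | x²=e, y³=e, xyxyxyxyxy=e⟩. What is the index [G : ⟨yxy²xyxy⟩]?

First find ord(yxy²xyxy) by computing successive powers:
  (yxy²xyxy)¹ = yxy²xyxy, (yxy²xyxy)² = y²xy²xyxy², (yxy²xyxy)³ = e.
So |⟨yxy²xyxy⟩| = ord(yxy²xyxy) = 3. With |G| = 60, by Lagrange [G : ⟨yxy²xyxy⟩] = 60/3 = 20.

Answer: 20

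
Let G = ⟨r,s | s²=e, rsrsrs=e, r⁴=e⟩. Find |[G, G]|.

G' = [G, G] is generated by all commutators. The generator-pair commutators are: [r, s] = r²sr.
The subgroup they normally generate is {e, r², rs, sr³, r²sr, r³s, r²sr³, sr, rsr², sr²s, r²sr²s, r³sr²}, of order 12.
Check: |G/G'| = 24/12 = 2 is the order of the abelianisation.

Answer: 12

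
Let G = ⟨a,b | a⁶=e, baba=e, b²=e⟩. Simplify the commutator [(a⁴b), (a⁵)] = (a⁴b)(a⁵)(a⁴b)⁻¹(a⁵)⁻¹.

[(a⁴b), (a⁵)] = (a⁴b)·(a⁵)·(a⁴b)⁻¹·(a⁵)⁻¹.
  (a⁴b) · (a⁵) = a⁵b
  (a⁵b) · (a⁴b) = a
  a · a = a²

Answer: a²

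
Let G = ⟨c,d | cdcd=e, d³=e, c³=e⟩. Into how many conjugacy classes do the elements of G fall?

The conjugacy classes (representative and size) are:
  [e] (size 1), [dc²] (size 4), [d²c] (size 4), [c²d²] (size 3).
Class equation: 1 + 4 + 4 + 3 = 12 = |G|. So G has 4 conjugacy classes.

Answer: 4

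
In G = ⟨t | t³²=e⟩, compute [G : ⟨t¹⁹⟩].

First find ord(t¹⁹) by computing successive powers:
  (t¹⁹)¹ = t¹⁹, (t¹⁹)² = t⁶, (t¹⁹)³ = t²⁵, (t¹⁹)⁴ = t¹², (t¹⁹)⁵ = t³¹, (t¹⁹)⁶ = t¹⁸, (t¹⁹)⁷ = t⁵, (t¹⁹)⁸ = t²⁴, (t¹⁹)⁹ = t¹¹, (t¹⁹)¹⁰ = t³⁰, (t¹⁹)¹¹ = t¹⁷, (t¹⁹)¹² = t⁴, (t¹⁹)¹³ = t²³, (t¹⁹)¹⁴ = t¹⁰, (t¹⁹)¹⁵ = t²⁹, (t¹⁹)¹⁶ = t¹⁶, (t¹⁹)¹⁷ = t³, (t¹⁹)¹⁸ = t²², (t¹⁹)¹⁹ = t⁹, (t¹⁹)²⁰ = t²⁸, (t¹⁹)²¹ = t¹⁵, (t¹⁹)²² = t², (t¹⁹)²³ = t²¹, (t¹⁹)²⁴ = t⁸, (t¹⁹)²⁵ = t²⁷, (t¹⁹)²⁶ = t¹⁴, (t¹⁹)²⁷ = t, (t¹⁹)²⁸ = t²⁰, (t¹⁹)²⁹ = t⁷, (t¹⁹)³⁰ = t²⁶, (t¹⁹)³¹ = t¹³, (t¹⁹)³² = e.
So |⟨t¹⁹⟩| = ord(t¹⁹) = 32. With |G| = 32, by Lagrange [G : ⟨t¹⁹⟩] = 32/32 = 1.

Answer: 1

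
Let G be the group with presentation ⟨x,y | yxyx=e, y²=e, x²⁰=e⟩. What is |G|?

Enumerate words in the generators, reducing via the relations: the distinct elements are
  {e, x, y, xy, x², x³, x⁴, x⁵, x⁶, x⁷, x⁸, x⁹, x²y, x³y, x¹², x¹³, x¹¹, x¹⁰, x¹⁴, x¹⁵, x¹⁶, x¹⁷, x¹⁸, x¹⁹, x⁴y, x⁵y, x⁶y, x⁷y, x⁸y, x⁹y, x¹²y, x¹³y, x¹¹y, x¹⁰y, x¹⁴y, x¹⁵y, x¹⁶y, x¹⁷y, x¹⁸y, x¹⁹y}.
No further products give new elements, so |G| = 40.

Answer: 40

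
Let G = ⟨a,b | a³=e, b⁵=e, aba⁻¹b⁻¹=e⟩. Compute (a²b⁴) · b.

Compute (a²b⁴) · b by multiplying left to right and reducing via the relations at each step:
  (a²b⁴) · b = a²

Answer: a²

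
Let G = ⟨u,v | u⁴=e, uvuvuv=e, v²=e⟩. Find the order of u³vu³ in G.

Compute successive powers until reaching e:
  (u³vu³)¹ = u³vu³, (u³vu³)² = vu²v, (u³vu³)³ = uvu, (u³vu³)⁴ = e.
The smallest positive k with (u³vu³)ᵏ = e is 4.

Answer: 4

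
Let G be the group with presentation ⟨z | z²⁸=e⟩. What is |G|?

G is generated by a single element, so G is cyclic. The relator gives z²⁸ = e and no smaller power is forced to be e, so the 28 powers {e, z, z², z³, z⁴, z⁵, z⁶, z⁷, z⁸, z⁹, z²², z²³, z²¹, z²⁰, z²⁴, z²⁵, z²⁶, z²⁷, z¹², z¹³, z¹¹, z¹⁰, z¹⁴, z¹⁵, z¹⁶, z¹⁷, z¹⁸, z¹⁹} are distinct. Hence |G| = 28.

Answer: 28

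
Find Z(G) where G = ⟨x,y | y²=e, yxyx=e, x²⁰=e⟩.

An element z ∈ Z(G) iff z commutes with every generator.
For example x¹⁰ is central: (x¹⁰)·x = x¹¹ = x·(x¹⁰); (x¹⁰)·y = x¹⁰y = y·(x¹⁰).
Whereas x ∉ Z(G) since x·y = xy ≠ x¹⁹y = y·x.
Checking each of the 40 elements this way gives Z(G) = {e, x¹⁰}, of order 2.

Answer: {e, x¹⁰}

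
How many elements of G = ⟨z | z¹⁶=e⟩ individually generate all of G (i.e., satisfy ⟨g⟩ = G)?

G is cyclic of order 16. An element generates G iff its order is 16, and a cyclic group of order 16 has exactly φ(16) = 8 such elements.

Answer: 8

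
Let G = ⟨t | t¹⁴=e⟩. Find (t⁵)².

Compute successive powers of (t⁵), reducing at each step:
  (t⁵)²: (t⁵) · t⁵ = t¹⁰

Answer: t¹⁰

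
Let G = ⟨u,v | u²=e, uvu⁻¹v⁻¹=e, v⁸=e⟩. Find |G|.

Enumerate words in the generators, reducing via the relations: the distinct elements are
  {e, u, v, uv, v², v³, v⁴, v⁵, v⁶, v⁷, uv², uv³, uv⁴, uv⁵, uv⁶, uv⁷}.
No further products give new elements, so |G| = 16.

Answer: 16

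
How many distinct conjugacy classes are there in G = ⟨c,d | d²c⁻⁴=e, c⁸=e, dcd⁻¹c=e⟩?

The conjugacy classes (representative and size) are:
  [e] (size 1), [c⁷] (size 2), [c²] (size 2), [c⁵] (size 2), [c⁴] (size 1), [c²d⁻¹] (size 4), [c³d] (size 4).
Class equation: 1 + 2 + 2 + 2 + 1 + 4 + 4 = 16 = |G|. So G has 7 conjugacy classes.

Answer: 7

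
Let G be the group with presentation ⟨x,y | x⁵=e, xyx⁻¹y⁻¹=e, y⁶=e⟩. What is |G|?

Enumerate words in the generators, reducing via the relations: the distinct elements are
  {e, x, y, xy, x², x³, x⁴, y², y³, y⁴, y⁵, xy², xy³, xy⁴, xy⁵, x²y, x³y, x⁴y, x²y², x²y³, x²y⁴, x²y⁵, x³y², x³y³, x³y⁴, x³y⁵, x⁴y², x⁴y³, x⁴y⁴, x⁴y⁵}.
No further products give new elements, so |G| = 30.

Answer: 30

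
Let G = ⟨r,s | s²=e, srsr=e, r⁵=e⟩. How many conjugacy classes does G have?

The conjugacy classes (representative and size) are:
  [e] (size 1), [r] (size 2), [r²] (size 2), [s] (size 5).
Class equation: 1 + 2 + 2 + 5 = 10 = |G|. So G has 4 conjugacy classes.

Answer: 4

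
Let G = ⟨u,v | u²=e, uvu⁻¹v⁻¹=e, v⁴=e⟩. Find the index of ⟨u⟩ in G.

First find ord(u) by computing successive powers:
  u¹ = u, u² = e.
So |⟨u⟩| = ord(u) = 2. With |G| = 8, by Lagrange [G : ⟨u⟩] = 8/2 = 4.

Answer: 4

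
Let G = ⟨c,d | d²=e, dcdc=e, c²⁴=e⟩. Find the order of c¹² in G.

Compute successive powers until reaching e:
  (c¹²)¹ = c¹², (c¹²)² = e.
The smallest positive k with (c¹²)ᵏ = e is 2.

Answer: 2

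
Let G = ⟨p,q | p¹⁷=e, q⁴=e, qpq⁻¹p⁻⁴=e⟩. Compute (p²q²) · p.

Compute (p²q²) · p by multiplying left to right and reducing via the relations at each step:
  (p²q²) · p = pq²

Answer: pq²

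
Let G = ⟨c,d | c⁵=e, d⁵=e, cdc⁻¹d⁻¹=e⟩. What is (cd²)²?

Compute successive powers of (cd²), reducing at each step:
  (cd²)²: (cd²) · c = c²d²;   (c²d²) · d² = c²d⁴

Answer: c²d⁴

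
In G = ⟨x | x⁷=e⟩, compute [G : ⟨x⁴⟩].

First find ord(x⁴) by computing successive powers:
  (x⁴)¹ = x⁴, (x⁴)² = x, (x⁴)³ = x⁵, (x⁴)⁴ = x², (x⁴)⁵ = x⁶, (x⁴)⁶ = x³, (x⁴)⁷ = e.
So |⟨x⁴⟩| = ord(x⁴) = 7. With |G| = 7, by Lagrange [G : ⟨x⁴⟩] = 7/7 = 1.

Answer: 1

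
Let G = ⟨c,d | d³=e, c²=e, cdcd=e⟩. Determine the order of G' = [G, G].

G' = [G, G] is generated by all commutators. The generator-pair commutators are: [c, d] = d.
The subgroup they normally generate is {e, d, d²}, of order 3.
Check: |G/G'| = 6/3 = 2 is the order of the abelianisation.

Answer: 3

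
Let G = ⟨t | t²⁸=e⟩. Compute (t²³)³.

Compute successive powers of (t²³), reducing at each step:
  (t²³)²: (t²³) · t²³ = t¹⁸
  (t²³)³: (t¹⁸) · t²³ = t¹³

Answer: t¹³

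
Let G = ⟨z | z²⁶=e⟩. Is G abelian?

G has a single generator, so G is cyclic and hence abelian.

Answer: Yes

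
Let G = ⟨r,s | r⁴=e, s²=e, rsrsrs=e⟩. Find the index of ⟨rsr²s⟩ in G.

First find ord(rsr²s) by computing successive powers:
  (rsr²s)¹ = rsr²s, (rsr²s)² = e.
So |⟨rsr²s⟩| = ord(rsr²s) = 2. With |G| = 24, by Lagrange [G : ⟨rsr²s⟩] = 24/2 = 12.

Answer: 12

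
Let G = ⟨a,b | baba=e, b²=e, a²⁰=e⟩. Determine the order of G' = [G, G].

G' = [G, G] is generated by all commutators. The generator-pair commutators are: [a, b] = a².
The subgroup they normally generate is {e, a², a⁴, a⁶, a⁸, a¹⁰, a¹², a¹⁴, a¹⁶, a¹⁸}, of order 10.
Check: |G/G'| = 40/10 = 4 is the order of the abelianisation.

Answer: 10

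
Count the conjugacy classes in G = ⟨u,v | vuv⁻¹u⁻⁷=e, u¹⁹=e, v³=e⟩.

The conjugacy classes (representative and size) are:
  [e] (size 1), [u¹¹] (size 3), [u¹⁴] (size 3), [u⁶] (size 3), [u¹⁷] (size 3), [u¹²] (size 3), [u¹⁰] (size 3), [u²v] (size 19), [u¹⁸v²] (size 19).
Class equation: 1 + 3 + 3 + 3 + 3 + 3 + 3 + 19 + 19 = 57 = |G|. So G has 9 conjugacy classes.

Answer: 9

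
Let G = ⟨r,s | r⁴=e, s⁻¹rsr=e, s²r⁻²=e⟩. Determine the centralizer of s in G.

⟨s⟩ ⊆ C_G(s) since powers of s commute with s; so |C_G(s)| ≥ |⟨s⟩| = 4.
By orbit–stabilizer, |C_G(s)| = |G| / |conj. class of s| = 8 / 2 = 4.
The 4 elements commuting with s are {e, r², s, s⁻¹}.

Answer: {e, r², s, s⁻¹}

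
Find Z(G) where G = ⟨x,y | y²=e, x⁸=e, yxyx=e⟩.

An element z ∈ Z(G) iff z commutes with every generator.
For example x⁴ is central: (x⁴)·x = x⁵ = x·(x⁴); (x⁴)·y = x⁴y = y·(x⁴).
Whereas x ∉ Z(G) since x·y = xy ≠ x⁷y = y·x.
Checking each of the 16 elements this way gives Z(G) = {e, x⁴}, of order 2.

Answer: {e, x⁴}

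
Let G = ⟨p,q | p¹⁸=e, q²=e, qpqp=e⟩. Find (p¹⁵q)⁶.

Compute successive powers of (p¹⁵q), reducing at each step:
  (p¹⁵q)²: (p¹⁵q) · p¹⁵ = q;   q · q = e
  (p¹⁵q)³: e · p¹⁵ = p¹⁵;   (p¹⁵) · q = p¹⁵q
  (p¹⁵q)⁴: (p¹⁵q) · p¹⁵ = q;   q · q = e
  (p¹⁵q)⁵: e · p¹⁵ = p¹⁵;   (p¹⁵) · q = p¹⁵q
  (p¹⁵q)⁶: (p¹⁵q) · p¹⁵ = q;   q · q = e

Answer: e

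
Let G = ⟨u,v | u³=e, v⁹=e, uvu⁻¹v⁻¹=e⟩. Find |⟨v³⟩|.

|⟨v³⟩| equals the order of v³. Compute successive powers until reaching e:
  (v³)¹ = v³, (v³)² = v⁶, (v³)³ = e.
The smallest positive k with (v³)ᵏ = e is 3, so |⟨v³⟩| = 3.

Answer: 3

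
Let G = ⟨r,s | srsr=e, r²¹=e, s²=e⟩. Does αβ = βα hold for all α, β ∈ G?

r·s = rs but s·r = r²⁰s, so r·s ≠ s·r and G is not abelian.

Answer: No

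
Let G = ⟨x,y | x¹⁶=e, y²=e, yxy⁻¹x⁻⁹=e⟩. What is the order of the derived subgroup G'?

G' = [G, G] is generated by all commutators. The generator-pair commutators are: [x, y] = x⁸.
The subgroup they normally generate is {e, x⁸}, of order 2.
Check: |G/G'| = 32/2 = 16 is the order of the abelianisation.

Answer: 2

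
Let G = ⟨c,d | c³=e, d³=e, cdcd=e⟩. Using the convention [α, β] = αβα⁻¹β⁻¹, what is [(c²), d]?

[(c²), d] = (c²)·d·(c²)⁻¹·d⁻¹.
  (c²) · d = c²d
  (c²d) · c = cd²
  (cd²) · (d²) = cd

Answer: cd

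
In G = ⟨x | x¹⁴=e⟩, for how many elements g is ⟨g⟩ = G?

G is cyclic of order 14. An element generates G iff its order is 14, and a cyclic group of order 14 has exactly φ(14) = 6 such elements.

Answer: 6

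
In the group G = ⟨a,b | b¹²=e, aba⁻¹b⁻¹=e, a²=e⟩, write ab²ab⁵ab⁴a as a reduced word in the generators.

Multiply left to right, reducing at each step:
  a · b² = ab²
  (ab²) · a = b²
  (b²) · b⁵ = b⁷
  (b⁷) · a = ab⁷
  (ab⁷) · b⁴ = ab¹¹
  (ab¹¹) · a = b¹¹

Answer: b¹¹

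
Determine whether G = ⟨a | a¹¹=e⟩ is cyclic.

|G| = 11. The element a has order 11 (its powers give 11 distinct elements), so ⟨a⟩ = G and G is cyclic.

Answer: Yes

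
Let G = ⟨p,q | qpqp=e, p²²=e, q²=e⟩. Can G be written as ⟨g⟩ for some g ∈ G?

Every cyclic group is abelian. But p·q = pq while q·p = p²¹q, so p·q ≠ q·p and G is not abelian. Hence G is not cyclic.

Answer: No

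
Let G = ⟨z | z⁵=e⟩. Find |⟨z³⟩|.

|⟨z³⟩| equals the order of z³. Compute successive powers until reaching e:
  (z³)¹ = z³, (z³)² = z, (z³)³ = z⁴, (z³)⁴ = z², (z³)⁵ = e.
The smallest positive k with (z³)ᵏ = e is 5, so |⟨z³⟩| = 5.

Answer: 5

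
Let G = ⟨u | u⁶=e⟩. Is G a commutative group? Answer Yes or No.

G has a single generator, so G is cyclic and hence abelian.

Answer: Yes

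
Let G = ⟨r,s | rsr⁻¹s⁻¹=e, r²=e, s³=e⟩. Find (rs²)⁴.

Compute successive powers of (rs²), reducing at each step:
  (rs²)²: (rs²) · r = s²;   (s²) · s² = s
  (rs²)³: s · r = rs;   (rs) · s² = r
  (rs²)⁴: r · r = e;   e · s² = s²

Answer: s²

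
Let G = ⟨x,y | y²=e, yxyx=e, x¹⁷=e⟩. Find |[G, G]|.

G' = [G, G] is generated by all commutators. The generator-pair commutators are: [x, y] = x².
The subgroup they normally generate is {e, x, x², x³, x⁴, x⁵, x⁶, x⁷, x⁸, x⁹, x¹⁰, x¹¹, x¹², x¹³, x¹⁴, x¹⁵, x¹⁶}, of order 17.
Check: |G/G'| = 34/17 = 2 is the order of the abelianisation.

Answer: 17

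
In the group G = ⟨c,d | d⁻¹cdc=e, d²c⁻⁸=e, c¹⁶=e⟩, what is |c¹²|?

Compute successive powers until reaching e:
  (c¹²)¹ = c¹², (c¹²)² = c⁸, (c¹²)³ = c⁴, (c¹²)⁴ = e.
The smallest positive k with (c¹²)ᵏ = e is 4.

Answer: 4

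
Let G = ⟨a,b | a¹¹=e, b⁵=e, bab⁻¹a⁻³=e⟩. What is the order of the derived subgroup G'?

G' = [G, G] is generated by all commutators. The generator-pair commutators are: [a, b] = a⁹.
The subgroup they normally generate is {e, a, a², a³, a⁴, a⁵, a⁶, a⁷, a⁸, a⁹, a¹⁰}, of order 11.
Check: |G/G'| = 55/11 = 5 is the order of the abelianisation.

Answer: 11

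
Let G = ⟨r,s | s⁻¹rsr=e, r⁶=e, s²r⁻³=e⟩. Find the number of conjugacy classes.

The conjugacy classes (representative and size) are:
  [e] (size 1), [r] (size 2), [r²] (size 2), [r³] (size 1), [rs⁻¹] (size 3), [r²s⁻¹] (size 3).
Class equation: 1 + 2 + 2 + 1 + 3 + 3 = 12 = |G|. So G has 6 conjugacy classes.

Answer: 6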